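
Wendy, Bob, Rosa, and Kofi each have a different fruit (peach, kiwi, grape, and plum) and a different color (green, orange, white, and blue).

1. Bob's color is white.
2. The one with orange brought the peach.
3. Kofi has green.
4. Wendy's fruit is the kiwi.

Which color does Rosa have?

Clue 1 rules out white for Rosa's color.
With clues 1–3, green is impossible for Rosa's color.
With clues 1–4, blue is impossible for Rosa's color.
That leaves orange.

orange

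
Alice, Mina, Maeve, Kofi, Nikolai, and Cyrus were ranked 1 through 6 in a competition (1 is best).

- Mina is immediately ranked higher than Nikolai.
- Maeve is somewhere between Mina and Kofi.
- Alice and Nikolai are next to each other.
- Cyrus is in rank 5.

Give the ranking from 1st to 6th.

Mina, Nikolai, Alice, Maeve, Cyrus, Kofi

From clue 1: Mina is in {1,2,3,4,5}.
From clues 1–2: Maeve is in {2,3,4,5}.
From clues 1–3: Alice is in {3,4,5,6}.
From clues 1–4: Mina → rank 1, Nikolai → rank 2, Alice → rank 3, Maeve → rank 4, Cyrus → rank 5, Kofi → rank 6.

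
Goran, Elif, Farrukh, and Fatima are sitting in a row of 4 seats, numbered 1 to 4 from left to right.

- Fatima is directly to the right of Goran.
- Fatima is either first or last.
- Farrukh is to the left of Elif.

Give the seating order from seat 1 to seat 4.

Farrukh, Elif, Goran, Fatima

From clue 1: Goran is in {1,2,3}.
From clues 1–2: Goran → seat 3, Fatima → seat 4.
From clues 1–3: Farrukh → seat 1, Elif → seat 2.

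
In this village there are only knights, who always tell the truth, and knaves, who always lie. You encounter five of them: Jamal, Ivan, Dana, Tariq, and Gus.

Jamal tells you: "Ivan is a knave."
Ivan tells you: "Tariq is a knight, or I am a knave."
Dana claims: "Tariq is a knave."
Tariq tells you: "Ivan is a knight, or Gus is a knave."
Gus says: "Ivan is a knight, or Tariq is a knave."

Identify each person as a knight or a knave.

Consider Jamal. Suppose Jamal is a knight.
Then no assignment of the remaining roles makes every statement match its speaker's type — contradiction.
So Jamal is a knave.
Consider Ivan. Suppose Ivan is a knave.
Then Jamal's statement comes out true, contradicting Jamal being a knave.
So Ivan is a knight.
With that fixed, Tariq's statement is true, so Tariq is a knight.
With that fixed, Gus's statement is true, so Gus is a knight.
With that fixed, Dana's statement is false, so Dana is a knave.

Jamal: knave, Ivan: knight, Dana: knave, Tariq: knight, Gus: knight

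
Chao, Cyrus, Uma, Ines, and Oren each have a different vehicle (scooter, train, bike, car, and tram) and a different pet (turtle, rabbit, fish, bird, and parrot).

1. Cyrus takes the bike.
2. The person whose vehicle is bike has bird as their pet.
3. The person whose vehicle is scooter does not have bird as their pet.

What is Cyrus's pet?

bird

With clues 1–2, fish, parrot, rabbit, and turtle are impossible for Cyrus's pet.
That leaves bird.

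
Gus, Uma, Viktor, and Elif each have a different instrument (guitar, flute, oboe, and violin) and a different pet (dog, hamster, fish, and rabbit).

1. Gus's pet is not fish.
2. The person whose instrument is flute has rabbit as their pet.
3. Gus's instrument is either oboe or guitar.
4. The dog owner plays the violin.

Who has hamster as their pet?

With clues 1–4, Elif, Uma, and Viktor are impossible for the one with pet hamster.
That leaves Gus.

Gus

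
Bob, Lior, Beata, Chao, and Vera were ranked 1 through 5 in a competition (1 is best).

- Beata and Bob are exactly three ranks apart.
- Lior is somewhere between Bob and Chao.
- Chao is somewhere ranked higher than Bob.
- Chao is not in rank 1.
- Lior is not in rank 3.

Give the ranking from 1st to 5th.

Vera, Beata, Chao, Lior, Bob

From clue 1: Bob is in {1,2,4,5}.
From clues 1–2: Lior is in {2,3,4}.
From clues 1–3: Bob is in {4,5}.
From clues 1–5: Vera → rank 1, Beata → rank 2, Chao → rank 3, Lior → rank 4, Bob → rank 5.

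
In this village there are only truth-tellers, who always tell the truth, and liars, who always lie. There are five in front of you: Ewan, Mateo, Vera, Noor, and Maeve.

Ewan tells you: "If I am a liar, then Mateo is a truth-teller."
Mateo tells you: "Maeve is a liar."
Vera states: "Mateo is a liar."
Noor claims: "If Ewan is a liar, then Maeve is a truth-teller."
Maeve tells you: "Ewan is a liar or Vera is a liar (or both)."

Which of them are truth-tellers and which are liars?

Consider Ewan. Suppose Ewan is a truth-teller.
Then no assignment of the remaining roles makes every statement match its speaker's type — contradiction.
So Ewan is a liar.
With that fixed, Maeve's statement is true, so Maeve is a truth-teller.
With that fixed, Mateo's statement is false, so Mateo is a liar.
With that fixed, Vera's statement is true, so Vera is a truth-teller.
With that fixed, Noor's statement is true, so Noor is a truth-teller.

Ewan: liar, Mateo: liar, Vera: truth-teller, Noor: truth-teller, Maeve: truth-teller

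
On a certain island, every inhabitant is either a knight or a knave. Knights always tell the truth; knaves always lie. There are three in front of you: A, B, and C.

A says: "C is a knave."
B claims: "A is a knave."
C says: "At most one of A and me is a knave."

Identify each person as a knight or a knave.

Consider A. Suppose A is a knight.
Then no assignment of the remaining roles makes every statement match its speaker's type — contradiction.
So A is a knave.
With that fixed, B's statement is true, so B is a knight.
Consider C. Suppose C is a knave.
Then A's statement comes out true, contradicting A being a knave.
So C is a knight.

A: knave, B: knight, C: knight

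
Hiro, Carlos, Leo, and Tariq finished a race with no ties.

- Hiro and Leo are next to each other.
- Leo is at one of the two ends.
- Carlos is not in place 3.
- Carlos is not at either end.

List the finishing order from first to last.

From clues 1–2: Hiro is in {2,3}.
From clues 1–4: Tariq → place 1, Carlos → place 2, Hiro → place 3, Leo → place 4.

Tariq, Carlos, Hiro, Leo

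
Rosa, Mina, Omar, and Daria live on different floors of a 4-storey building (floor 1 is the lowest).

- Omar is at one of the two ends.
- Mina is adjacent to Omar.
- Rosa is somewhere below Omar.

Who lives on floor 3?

With clue 1, Omar is ruled out for floor 3.
With clues 1–3, Daria and Rosa are ruled out for floor 3.
So floor 3 is Mina.

Mina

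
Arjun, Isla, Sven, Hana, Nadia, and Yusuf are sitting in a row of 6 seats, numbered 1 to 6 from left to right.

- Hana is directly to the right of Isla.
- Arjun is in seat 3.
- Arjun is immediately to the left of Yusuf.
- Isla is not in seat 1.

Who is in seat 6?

Hana

With clue 1, Isla is ruled out for seat 6.
With clues 1–2, Arjun is ruled out for seat 6.
With clues 1–3, Yusuf is ruled out for seat 6.
With clues 1–4, Nadia and Sven are ruled out for seat 6.
So seat 6 is Hana.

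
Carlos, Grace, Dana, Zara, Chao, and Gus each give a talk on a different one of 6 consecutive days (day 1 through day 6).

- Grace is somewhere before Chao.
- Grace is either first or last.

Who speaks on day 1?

With clue 1, Chao is ruled out for day 1.
With clues 1–2, Carlos, Dana, Gus, and Zara are ruled out for day 1.
So day 1 is Grace.

Grace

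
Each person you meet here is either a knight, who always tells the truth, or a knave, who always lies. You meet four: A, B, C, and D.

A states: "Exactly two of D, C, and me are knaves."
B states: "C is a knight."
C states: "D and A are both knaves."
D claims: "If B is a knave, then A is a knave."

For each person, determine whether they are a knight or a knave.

Consider A. Suppose A is a knave.
Then no assignment of the remaining roles makes every statement match its speaker's type — contradiction.
So A is a knight.
With that fixed, C's statement is false, so C is a knave.
With that fixed, B's statement is false, so B is a knave.
With that fixed, D's statement is false, so D is a knave.

A: knight, B: knave, C: knave, D: knave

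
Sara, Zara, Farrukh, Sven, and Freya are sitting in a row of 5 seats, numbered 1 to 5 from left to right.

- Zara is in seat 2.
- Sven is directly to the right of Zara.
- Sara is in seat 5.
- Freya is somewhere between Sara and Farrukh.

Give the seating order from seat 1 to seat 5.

Farrukh, Zara, Sven, Freya, Sara

From clue 1: Zara → seat 2.
From clues 1–2: Sven → seat 3.
From clues 1–3: Sara → seat 5.
From clues 1–4: Farrukh → seat 1, Freya → seat 4.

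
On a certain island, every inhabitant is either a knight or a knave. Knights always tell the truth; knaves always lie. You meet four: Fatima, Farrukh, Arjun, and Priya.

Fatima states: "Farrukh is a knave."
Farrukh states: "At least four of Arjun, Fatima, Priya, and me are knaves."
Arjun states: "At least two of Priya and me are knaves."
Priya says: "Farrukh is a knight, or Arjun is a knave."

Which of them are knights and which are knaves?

Consider Fatima. Suppose Fatima is a knave.
Then no assignment of the remaining roles makes every statement match its speaker's type — contradiction.
So Fatima is a knight.
With that fixed, Farrukh's statement is false, so Farrukh is a knave.
Consider Arjun. Suppose Arjun is a knight.
Then Arjun's own statement would have to be true, but it can't be — contradiction.
So Arjun is a knave.
With that fixed, Priya's statement is true, so Priya is a knight.

Fatima: knight, Farrukh: knave, Arjun: knave, Priya: knight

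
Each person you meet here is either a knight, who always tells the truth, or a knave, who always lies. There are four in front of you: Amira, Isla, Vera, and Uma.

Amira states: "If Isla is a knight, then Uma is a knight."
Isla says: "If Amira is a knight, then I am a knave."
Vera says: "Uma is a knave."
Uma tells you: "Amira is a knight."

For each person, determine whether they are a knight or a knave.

Consider Amira. Suppose Amira is a knight.
Then whichever role Isla has, Isla's statement has the wrong truth value — contradiction.
So Amira is a knave.
With that fixed, Isla's statement is true, so Isla is a knight.
With that fixed, Uma's statement is false, so Uma is a knave.
With that fixed, Vera's statement is true, so Vera is a knight.

Amira: knave, Isla: knight, Vera: knight, Uma: knave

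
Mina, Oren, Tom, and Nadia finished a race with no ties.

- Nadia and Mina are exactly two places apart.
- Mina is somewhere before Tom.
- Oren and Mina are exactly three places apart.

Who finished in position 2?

Tom

With clues 1–2, Nadia is ruled out for place 2.
With clues 1–3, Mina and Oren are ruled out for place 2.
So place 2 is Tom.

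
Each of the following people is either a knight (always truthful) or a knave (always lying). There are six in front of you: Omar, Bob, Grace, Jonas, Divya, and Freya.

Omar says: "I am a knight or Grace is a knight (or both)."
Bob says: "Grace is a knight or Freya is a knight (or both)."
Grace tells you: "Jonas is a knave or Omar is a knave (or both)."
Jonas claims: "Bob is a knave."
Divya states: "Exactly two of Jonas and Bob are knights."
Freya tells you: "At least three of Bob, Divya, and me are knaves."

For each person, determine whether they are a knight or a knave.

Consider Omar. Suppose Omar is a knave.
Then no assignment of the remaining roles makes every statement match its speaker's type — contradiction.
So Omar is a knight.
Consider Bob. Suppose Bob is a knave.
Then no assignment of the remaining roles makes every statement match its speaker's type — contradiction.
So Bob is a knight.
With that fixed, Jonas's statement is false, so Jonas is a knave.
With that fixed, Divya's statement is false, so Divya is a knave.
With that fixed, Freya's statement is false, so Freya is a knave.
With that fixed, Grace's statement is true, so Grace is a knight.

Omar: knight, Bob: knight, Grace: knight, Jonas: knave, Divya: knave, Freya: knave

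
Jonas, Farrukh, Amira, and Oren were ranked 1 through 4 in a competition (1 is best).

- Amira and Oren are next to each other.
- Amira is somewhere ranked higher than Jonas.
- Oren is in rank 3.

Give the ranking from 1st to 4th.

Farrukh, Amira, Oren, Jonas

From clues 1–2: Jonas is in {3,4}.
From clues 1–3: Farrukh → rank 1, Amira → rank 2, Oren → rank 3, Jonas → rank 4.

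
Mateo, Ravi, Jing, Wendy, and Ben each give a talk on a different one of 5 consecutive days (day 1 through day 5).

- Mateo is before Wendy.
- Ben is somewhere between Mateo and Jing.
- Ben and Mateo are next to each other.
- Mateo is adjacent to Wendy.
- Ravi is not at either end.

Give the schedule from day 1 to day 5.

Jing, Ravi, Ben, Mateo, Wendy

From clue 1: Mateo is in {1,2,3,4}.
From clues 1–2: Ben is in {2,3,4}.
From clues 1–3: Ben is in {2,3}.
From clues 1–4: Mateo is in {3,4}.
From clues 1–5: Jing → day 1, Ravi → day 2, Ben → day 3, Mateo → day 4, Wendy → day 5.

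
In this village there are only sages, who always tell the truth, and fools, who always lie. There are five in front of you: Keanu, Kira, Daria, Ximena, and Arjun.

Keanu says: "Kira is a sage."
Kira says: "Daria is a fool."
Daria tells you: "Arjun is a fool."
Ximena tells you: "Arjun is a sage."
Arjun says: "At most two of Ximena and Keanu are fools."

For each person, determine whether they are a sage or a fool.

Regardless of anyone's role, Arjun's statement is true, so Arjun is a sage.
With that fixed, Daria's statement is false, so Daria is a fool.
With that fixed, Ximena's statement is true, so Ximena is a sage.
With that fixed, Kira's statement is true, so Kira is a sage.
With that fixed, Keanu's statement is true, so Keanu is a sage.

Keanu: sage, Kira: sage, Daria: fool, Ximena: sage, Arjun: sage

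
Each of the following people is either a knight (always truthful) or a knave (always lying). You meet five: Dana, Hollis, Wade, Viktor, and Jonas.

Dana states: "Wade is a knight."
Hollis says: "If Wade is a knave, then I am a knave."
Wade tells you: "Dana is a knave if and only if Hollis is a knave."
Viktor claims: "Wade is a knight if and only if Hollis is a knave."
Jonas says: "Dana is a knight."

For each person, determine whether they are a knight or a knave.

Consider Dana. Suppose Dana is a knave.
Then no assignment of the remaining roles makes every statement match its speaker's type — contradiction.
So Dana is a knight.
With that fixed, Jonas's statement is true, so Jonas is a knight.
Consider Hollis. Suppose Hollis is a knave.
Then Hollis's own statement would have to be false, but it can't be — contradiction.
So Hollis is a knight.
With that fixed, Wade's statement is true, so Wade is a knight.
With that fixed, Viktor's statement is false, so Viktor is a knave.

Dana: knight, Hollis: knight, Wade: knight, Viktor: knave, Jonas: knight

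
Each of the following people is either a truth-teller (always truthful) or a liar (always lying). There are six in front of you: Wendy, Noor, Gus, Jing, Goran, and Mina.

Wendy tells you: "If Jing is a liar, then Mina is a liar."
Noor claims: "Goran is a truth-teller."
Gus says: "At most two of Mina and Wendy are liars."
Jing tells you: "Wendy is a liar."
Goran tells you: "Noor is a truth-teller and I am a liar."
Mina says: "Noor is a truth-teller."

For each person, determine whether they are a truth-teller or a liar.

Regardless of anyone's role, Gus's statement is true, so Gus is a truth-teller.
Consider Wendy. Suppose Wendy is a liar.
Then no assignment of the remaining roles makes every statement match its speaker's type — contradiction.
So Wendy is a truth-teller.
With that fixed, Jing's statement is false, so Jing is a liar.
Consider Noor. Suppose Noor is a truth-teller.
Then whichever role Goran has, Goran's statement has the wrong truth value — contradiction.
So Noor is a liar.
With that fixed, Goran's statement is false, so Goran is a liar.
With that fixed, Mina's statement is false, so Mina is a liar.

Wendy: truth-teller, Noor: liar, Gus: truth-teller, Jing: liar, Goran: liar, Mina: liar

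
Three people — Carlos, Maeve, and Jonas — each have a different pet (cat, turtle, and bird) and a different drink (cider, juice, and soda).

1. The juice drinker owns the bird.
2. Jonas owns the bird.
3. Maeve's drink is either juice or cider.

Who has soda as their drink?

Carlos

With clues 1–2, Jonas is impossible for the one with drink soda.
With clues 1–3, Maeve is impossible for the one with drink soda.
That leaves Carlos.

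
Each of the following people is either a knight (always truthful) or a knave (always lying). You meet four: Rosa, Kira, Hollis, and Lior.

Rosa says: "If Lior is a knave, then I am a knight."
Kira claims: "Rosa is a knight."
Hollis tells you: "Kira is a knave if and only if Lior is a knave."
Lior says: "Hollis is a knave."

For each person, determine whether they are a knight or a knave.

Consider Rosa. Suppose Rosa is a knight.
Then no assignment of the remaining roles makes every statement match its speaker's type — contradiction.
So Rosa is a knave.
With that fixed, Kira's statement is false, so Kira is a knave.
Consider Hollis. Suppose Hollis is a knave.
Then no assignment of the remaining roles makes every statement match its speaker's type — contradiction.
So Hollis is a knight.
With that fixed, Lior's statement is false, so Lior is a knave.

Rosa: knave, Kira: knave, Hollis: knight, Lior: knave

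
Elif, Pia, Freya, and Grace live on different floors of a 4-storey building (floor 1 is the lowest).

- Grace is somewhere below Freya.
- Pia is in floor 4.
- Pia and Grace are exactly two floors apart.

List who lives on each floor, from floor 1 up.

Elif, Grace, Freya, Pia

From clue 1: Freya is in {2,3,4}.
From clues 1–2: Pia → floor 4.
From clues 1–3: Elif → floor 1, Grace → floor 2, Freya → floor 3.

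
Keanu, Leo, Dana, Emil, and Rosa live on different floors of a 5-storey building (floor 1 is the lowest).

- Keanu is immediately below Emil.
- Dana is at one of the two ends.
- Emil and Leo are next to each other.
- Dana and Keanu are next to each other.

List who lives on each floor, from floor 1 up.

From clue 1: Keanu is in {1,2,3,4}.
From clues 1–2: Dana is in {1,5}.
From clues 1–4: Dana → floor 1, Keanu → floor 2, Emil → floor 3, Leo → floor 4, Rosa → floor 5.

Dana, Keanu, Emil, Leo, Rosa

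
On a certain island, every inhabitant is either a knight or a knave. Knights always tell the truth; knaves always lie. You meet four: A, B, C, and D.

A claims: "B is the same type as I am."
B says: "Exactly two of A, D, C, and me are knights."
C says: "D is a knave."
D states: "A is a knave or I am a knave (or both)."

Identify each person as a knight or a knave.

Consider A. Suppose A is a knight.
Then whichever role D has, D's statement has the wrong truth value — contradiction.
So A is a knave.
With that fixed, D's statement is true, so D is a knight.
With that fixed, C's statement is false, so C is a knave.
Consider B. Suppose B is a knave.
Then A's statement comes out true, contradicting A being a knave.
So B is a knight.

A: knave, B: knight, C: knave, D: knight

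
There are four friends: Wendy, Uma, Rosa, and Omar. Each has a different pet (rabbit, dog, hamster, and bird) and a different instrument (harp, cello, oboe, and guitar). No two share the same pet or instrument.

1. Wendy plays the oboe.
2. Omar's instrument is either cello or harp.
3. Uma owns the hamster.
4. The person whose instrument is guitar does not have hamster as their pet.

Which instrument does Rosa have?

Clue 1 rules out oboe for Rosa's instrument.
With clues 1–4, cello and harp are impossible for Rosa's instrument.
That leaves guitar.

guitar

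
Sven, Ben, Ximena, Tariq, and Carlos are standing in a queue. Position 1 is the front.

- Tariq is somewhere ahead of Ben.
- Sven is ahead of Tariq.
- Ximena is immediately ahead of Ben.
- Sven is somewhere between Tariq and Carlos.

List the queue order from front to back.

From clue 1: Ben is in {2,3,4,5}.
From clues 1–2: Sven is in {1,2,3}.
From clues 1–3: Sven is in {1,2}.
From clues 1–4: Carlos → position 1, Sven → position 2, Tariq → position 3, Ximena → position 4, Ben → position 5.

Carlos, Sven, Tariq, Ximena, Ben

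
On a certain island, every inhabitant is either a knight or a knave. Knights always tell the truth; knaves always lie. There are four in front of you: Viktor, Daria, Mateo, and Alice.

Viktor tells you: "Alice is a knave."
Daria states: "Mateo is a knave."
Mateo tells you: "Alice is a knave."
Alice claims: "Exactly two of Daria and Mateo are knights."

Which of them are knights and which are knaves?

Viktor: knight, Daria: knave, Mateo: knight, Alice: knave

Consider Viktor. Suppose Viktor is a knave.
Then no assignment of the remaining roles makes every statement match its speaker's type — contradiction.
So Viktor is a knight.
Consider Daria. Suppose Daria is a knight.
Then no assignment of the remaining roles makes every statement match its speaker's type — contradiction.
So Daria is a knave.
With that fixed, Alice's statement is false, so Alice is a knave.
With that fixed, Mateo's statement is true, so Mateo is a knight.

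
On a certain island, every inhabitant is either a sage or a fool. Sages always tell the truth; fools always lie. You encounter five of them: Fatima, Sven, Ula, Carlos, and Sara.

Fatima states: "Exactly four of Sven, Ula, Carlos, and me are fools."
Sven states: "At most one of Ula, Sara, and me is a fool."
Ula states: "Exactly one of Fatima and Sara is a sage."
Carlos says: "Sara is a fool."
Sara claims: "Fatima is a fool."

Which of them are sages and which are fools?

Fatima: fool, Sven: sage, Ula: sage, Carlos: fool, Sara: sage

Consider Fatima. Suppose Fatima is a sage.
Then Fatima's own statement would have to be true, but it can't be — contradiction.
So Fatima is a fool.
With that fixed, Sara's statement is true, so Sara is a sage.
With that fixed, Ula's statement is true, so Ula is a sage.
With that fixed, Carlos's statement is false, so Carlos is a fool.
With that fixed, Sven's statement is true, so Sven is a sage.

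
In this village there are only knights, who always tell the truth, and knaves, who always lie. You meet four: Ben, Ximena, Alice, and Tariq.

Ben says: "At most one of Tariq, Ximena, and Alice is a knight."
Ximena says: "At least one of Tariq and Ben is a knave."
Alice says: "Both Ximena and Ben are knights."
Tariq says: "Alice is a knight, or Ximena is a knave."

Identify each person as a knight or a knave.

Consider Ben. Suppose Ben is a knave.
Then no assignment of the remaining roles makes every statement match its speaker's type — contradiction.
So Ben is a knight.
Consider Ximena. Suppose Ximena is a knight.
Then no assignment of the remaining roles makes every statement match its speaker's type — contradiction.
So Ximena is a knave.
With that fixed, Alice's statement is false, so Alice is a knave.
With that fixed, Tariq's statement is true, so Tariq is a knight.

Ben: knight, Ximena: knave, Alice: knave, Tariq: knight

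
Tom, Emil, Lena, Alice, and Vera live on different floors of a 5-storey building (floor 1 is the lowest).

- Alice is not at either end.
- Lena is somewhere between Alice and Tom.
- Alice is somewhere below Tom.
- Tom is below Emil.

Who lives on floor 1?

With clue 1, Alice is ruled out for floor 1.
With clues 1–2, Lena is ruled out for floor 1.
With clues 1–3, Tom is ruled out for floor 1.
With clues 1–4, Emil is ruled out for floor 1.
So floor 1 is Vera.

Vera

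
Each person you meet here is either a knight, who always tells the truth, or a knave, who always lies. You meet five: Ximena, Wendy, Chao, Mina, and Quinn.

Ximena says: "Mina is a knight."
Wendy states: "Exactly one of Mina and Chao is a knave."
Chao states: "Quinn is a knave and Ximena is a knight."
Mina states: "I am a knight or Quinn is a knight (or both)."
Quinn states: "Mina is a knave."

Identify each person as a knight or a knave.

Ximena: knight, Wendy: knave, Chao: knight, Mina: knight, Quinn: knave

Consider Ximena. Suppose Ximena is a knave.
Then no assignment of the remaining roles makes every statement match its speaker's type — contradiction.
So Ximena is a knight.
Consider Wendy. Suppose Wendy is a knight.
Then no assignment of the remaining roles makes every statement match its speaker's type — contradiction.
So Wendy is a knave.
Consider Chao. Suppose Chao is a knave.
Then no assignment of the remaining roles makes every statement match its speaker's type — contradiction.
So Chao is a knight.
Consider Mina. Suppose Mina is a knave.
Then Ximena's statement comes out false, contradicting Ximena being a knight.
So Mina is a knight.
With that fixed, Quinn's statement is false, so Quinn is a knave.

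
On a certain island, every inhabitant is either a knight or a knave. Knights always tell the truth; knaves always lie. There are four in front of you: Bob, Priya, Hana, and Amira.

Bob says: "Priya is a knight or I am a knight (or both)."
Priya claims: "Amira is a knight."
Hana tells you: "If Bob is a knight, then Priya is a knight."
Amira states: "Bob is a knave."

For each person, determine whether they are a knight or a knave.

Consider Bob. Suppose Bob is a knave.
Then no assignment of the remaining roles makes every statement match its speaker's type — contradiction.
So Bob is a knight.
With that fixed, Amira's statement is false, so Amira is a knave.
With that fixed, Priya's statement is false, so Priya is a knave.
With that fixed, Hana's statement is false, so Hana is a knave.

Bob: knight, Priya: knave, Hana: knave, Amira: knave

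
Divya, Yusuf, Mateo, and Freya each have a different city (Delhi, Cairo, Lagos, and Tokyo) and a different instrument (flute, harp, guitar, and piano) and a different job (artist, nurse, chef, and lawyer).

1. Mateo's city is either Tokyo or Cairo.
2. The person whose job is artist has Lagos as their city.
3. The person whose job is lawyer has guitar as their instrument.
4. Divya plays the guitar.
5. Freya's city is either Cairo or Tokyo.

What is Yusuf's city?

With clues 1–5, Cairo, Delhi, and Tokyo are impossible for Yusuf's city.
That leaves Lagos.

Lagos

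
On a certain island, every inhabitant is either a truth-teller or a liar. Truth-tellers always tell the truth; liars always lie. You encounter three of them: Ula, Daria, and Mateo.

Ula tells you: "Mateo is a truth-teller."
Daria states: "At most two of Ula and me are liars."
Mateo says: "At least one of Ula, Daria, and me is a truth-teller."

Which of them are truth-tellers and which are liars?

Ula: truth-teller, Daria: truth-teller, Mateo: truth-teller

Regardless of anyone's role, Daria's statement is true, so Daria is a truth-teller.
With that fixed, Mateo's statement is true, so Mateo is a truth-teller.
With that fixed, Ula's statement is true, so Ula is a truth-teller.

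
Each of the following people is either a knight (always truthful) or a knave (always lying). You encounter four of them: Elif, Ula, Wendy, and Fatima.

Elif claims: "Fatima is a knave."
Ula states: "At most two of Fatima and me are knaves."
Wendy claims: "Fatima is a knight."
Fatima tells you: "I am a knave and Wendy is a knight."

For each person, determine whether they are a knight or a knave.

Elif: knight, Ula: knight, Wendy: knave, Fatima: knave

Regardless of anyone's role, Ula's statement is true, so Ula is a knight.
Consider Elif. Suppose Elif is a knave.
Then no assignment of the remaining roles makes every statement match its speaker's type — contradiction.
So Elif is a knight.
Consider Wendy. Suppose Wendy is a knight.
Then whichever role Fatima has, Fatima's statement has the wrong truth value — contradiction.
So Wendy is a knave.
With that fixed, Fatima's statement is false, so Fatima is a knave.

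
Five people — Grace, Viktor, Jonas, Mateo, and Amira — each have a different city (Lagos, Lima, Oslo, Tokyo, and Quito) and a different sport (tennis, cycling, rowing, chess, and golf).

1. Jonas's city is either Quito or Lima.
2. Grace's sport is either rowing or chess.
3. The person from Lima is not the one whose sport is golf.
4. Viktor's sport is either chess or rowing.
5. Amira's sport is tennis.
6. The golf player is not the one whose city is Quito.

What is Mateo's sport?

golf

With clues 1–4, chess and rowing are impossible for Mateo's sport.
With clues 1–5, tennis is impossible for Mateo's sport.
With clues 1–6, cycling is impossible for Mateo's sport.
That leaves golf.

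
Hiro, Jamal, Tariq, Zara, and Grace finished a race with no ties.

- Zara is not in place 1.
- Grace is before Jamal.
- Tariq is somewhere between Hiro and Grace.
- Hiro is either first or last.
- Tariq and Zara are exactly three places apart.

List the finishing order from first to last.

Hiro, Tariq, Grace, Jamal, Zara

From clue 1: Zara is in {2,3,4,5}.
From clues 1–2: Jamal is in {2,3,4,5}.
From clues 1–3: Tariq is in {2,3,4}.
From clues 1–4: Hiro is in {1,5}.
From clues 1–5: Hiro → place 1, Tariq → place 2, Grace → place 3, Jamal → place 4, Zara → place 5.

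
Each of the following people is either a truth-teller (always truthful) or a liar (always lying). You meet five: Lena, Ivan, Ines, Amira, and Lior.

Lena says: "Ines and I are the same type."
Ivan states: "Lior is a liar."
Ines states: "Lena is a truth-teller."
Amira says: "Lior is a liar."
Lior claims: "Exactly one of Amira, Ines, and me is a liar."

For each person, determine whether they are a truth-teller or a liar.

Lena: truth-teller, Ivan: liar, Ines: truth-teller, Amira: liar, Lior: truth-teller

Consider Lena. Suppose Lena is a liar.
Then no assignment of the remaining roles makes every statement match its speaker's type — contradiction.
So Lena is a truth-teller.
With that fixed, Ines's statement is true, so Ines is a truth-teller.
Consider Ivan. Suppose Ivan is a truth-teller.
Then no assignment of the remaining roles makes every statement match its speaker's type — contradiction.
So Ivan is a liar.
Consider Amira. Suppose Amira is a truth-teller.
Then whichever role Lior has, Lior's statement has the wrong truth value — contradiction.
So Amira is a liar.
Consider Lior. Suppose Lior is a liar.
Then Ivan's statement comes out true, contradicting Ivan being a liar.
So Lior is a truth-teller.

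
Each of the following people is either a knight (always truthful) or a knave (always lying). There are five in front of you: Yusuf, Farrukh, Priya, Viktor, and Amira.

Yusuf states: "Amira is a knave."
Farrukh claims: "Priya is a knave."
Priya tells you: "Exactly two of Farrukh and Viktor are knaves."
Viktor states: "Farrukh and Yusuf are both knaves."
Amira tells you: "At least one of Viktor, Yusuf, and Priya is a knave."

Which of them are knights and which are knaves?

Yusuf: knave, Farrukh: knight, Priya: knave, Viktor: knave, Amira: knight

Consider Yusuf. Suppose Yusuf is a knight.
Then no assignment of the remaining roles makes every statement match its speaker's type — contradiction.
So Yusuf is a knave.
With that fixed, Amira's statement is true, so Amira is a knight.
Consider Farrukh. Suppose Farrukh is a knave.
Then no assignment of the remaining roles makes every statement match its speaker's type — contradiction.
So Farrukh is a knight.
With that fixed, Priya's statement is false, so Priya is a knave.
With that fixed, Viktor's statement is false, so Viktor is a knave.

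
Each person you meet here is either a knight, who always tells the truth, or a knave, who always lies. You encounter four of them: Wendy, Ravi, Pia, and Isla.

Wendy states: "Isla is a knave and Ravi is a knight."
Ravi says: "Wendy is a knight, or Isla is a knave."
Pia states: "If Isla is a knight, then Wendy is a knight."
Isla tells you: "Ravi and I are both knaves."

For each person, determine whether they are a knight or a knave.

Consider Wendy. Suppose Wendy is a knave.
Then no assignment of the remaining roles makes every statement match its speaker's type — contradiction.
So Wendy is a knight.
With that fixed, Ravi's statement is true, so Ravi is a knight.
With that fixed, Pia's statement is true, so Pia is a knight.
With that fixed, Isla's statement is false, so Isla is a knave.

Wendy: knight, Ravi: knight, Pia: knight, Isla: knave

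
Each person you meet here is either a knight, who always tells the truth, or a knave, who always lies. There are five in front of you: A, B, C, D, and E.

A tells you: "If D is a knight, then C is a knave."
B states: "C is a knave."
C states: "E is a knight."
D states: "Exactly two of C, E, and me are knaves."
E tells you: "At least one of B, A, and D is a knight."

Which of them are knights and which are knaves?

A: knight, B: knave, C: knight, D: knave, E: knight

Consider A. Suppose A is a knave.
Then no assignment of the remaining roles makes every statement match its speaker's type — contradiction.
So A is a knight.
With that fixed, E's statement is true, so E is a knight.
With that fixed, C's statement is true, so C is a knight.
With that fixed, D's statement is false, so D is a knave.
With that fixed, B's statement is false, so B is a knave.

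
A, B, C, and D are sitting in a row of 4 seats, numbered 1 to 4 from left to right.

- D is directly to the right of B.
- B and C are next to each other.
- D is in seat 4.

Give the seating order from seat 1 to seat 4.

From clue 1: B is in {1,2,3}.
From clues 1–2: A is in {1,4}.
From clues 1–3: A → seat 1, C → seat 2, B → seat 3, D → seat 4.

A, C, B, D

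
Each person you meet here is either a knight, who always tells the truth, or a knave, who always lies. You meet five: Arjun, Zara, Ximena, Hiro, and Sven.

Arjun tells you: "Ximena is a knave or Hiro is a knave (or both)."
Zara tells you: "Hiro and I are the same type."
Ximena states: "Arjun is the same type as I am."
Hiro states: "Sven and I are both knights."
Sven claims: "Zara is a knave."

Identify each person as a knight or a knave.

Arjun: knight, Zara: knave, Ximena: knave, Hiro: knight, Sven: knight

Consider Arjun. Suppose Arjun is a knave.
Then whichever role Ximena has, Ximena's statement has the wrong truth value — contradiction.
So Arjun is a knight.
Consider Zara. Suppose Zara is a knight.
Then no assignment of the remaining roles makes every statement match its speaker's type — contradiction.
So Zara is a knave.
With that fixed, Sven's statement is true, so Sven is a knight.
Consider Ximena. Suppose Ximena is a knight.
Then no assignment of the remaining roles makes every statement match its speaker's type — contradiction.
So Ximena is a knave.
Consider Hiro. Suppose Hiro is a knave.
Then Zara's statement comes out true, contradicting Zara being a knave.
So Hiro is a knight.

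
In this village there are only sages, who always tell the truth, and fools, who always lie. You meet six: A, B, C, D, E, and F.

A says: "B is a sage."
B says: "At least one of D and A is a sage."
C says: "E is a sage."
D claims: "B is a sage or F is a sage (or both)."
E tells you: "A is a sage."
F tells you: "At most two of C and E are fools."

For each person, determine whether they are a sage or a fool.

Regardless of anyone's role, F's statement is true, so F is a sage.
With that fixed, D's statement is true, so D is a sage.
With that fixed, B's statement is true, so B is a sage.
With that fixed, A's statement is true, so A is a sage.
With that fixed, E's statement is true, so E is a sage.
With that fixed, C's statement is true, so C is a sage.

A: sage, B: sage, C: sage, D: sage, E: sage, F: sage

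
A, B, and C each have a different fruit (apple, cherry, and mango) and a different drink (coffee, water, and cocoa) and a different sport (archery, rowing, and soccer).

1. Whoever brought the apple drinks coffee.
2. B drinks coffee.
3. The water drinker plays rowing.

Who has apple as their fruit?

With clues 1–2, A and C are impossible for the one with fruit apple.
That leaves B.

B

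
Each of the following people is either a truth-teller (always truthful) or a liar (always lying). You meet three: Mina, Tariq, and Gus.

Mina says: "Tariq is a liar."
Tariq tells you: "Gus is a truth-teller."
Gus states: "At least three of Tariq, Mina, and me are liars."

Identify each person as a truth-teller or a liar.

Consider Mina. Suppose Mina is a liar.
Then no assignment of the remaining roles makes every statement match its speaker's type — contradiction.
So Mina is a truth-teller.
With that fixed, Gus's statement is false, so Gus is a liar.
With that fixed, Tariq's statement is false, so Tariq is a liar.

Mina: truth-teller, Tariq: liar, Gus: liar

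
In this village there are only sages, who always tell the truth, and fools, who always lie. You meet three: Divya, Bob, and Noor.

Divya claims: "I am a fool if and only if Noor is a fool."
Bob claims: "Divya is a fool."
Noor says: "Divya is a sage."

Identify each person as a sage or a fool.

Divya: sage, Bob: fool, Noor: sage

Consider Divya. Suppose Divya is a fool.
Then no assignment of the remaining roles makes every statement match its speaker's type — contradiction.
So Divya is a sage.
With that fixed, Bob's statement is false, so Bob is a fool.
With that fixed, Noor's statement is true, so Noor is a sage.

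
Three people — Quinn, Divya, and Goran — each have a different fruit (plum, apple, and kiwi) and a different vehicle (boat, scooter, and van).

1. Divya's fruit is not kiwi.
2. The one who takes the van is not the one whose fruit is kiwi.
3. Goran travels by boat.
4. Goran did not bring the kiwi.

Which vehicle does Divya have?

With clues 1–3, boat is impossible for Divya's vehicle.
With clues 1–4, scooter is impossible for Divya's vehicle.
That leaves van.

van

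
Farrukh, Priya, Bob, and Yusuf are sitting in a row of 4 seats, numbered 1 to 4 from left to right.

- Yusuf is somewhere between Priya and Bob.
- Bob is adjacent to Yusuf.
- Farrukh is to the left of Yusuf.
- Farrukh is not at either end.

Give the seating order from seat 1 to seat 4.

From clue 1: Yusuf is in {2,3}.
From clues 1–3: Yusuf → seat 3.
From clues 1–4: Priya → seat 1, Farrukh → seat 2, Bob → seat 4.

Priya, Farrukh, Yusuf, Bob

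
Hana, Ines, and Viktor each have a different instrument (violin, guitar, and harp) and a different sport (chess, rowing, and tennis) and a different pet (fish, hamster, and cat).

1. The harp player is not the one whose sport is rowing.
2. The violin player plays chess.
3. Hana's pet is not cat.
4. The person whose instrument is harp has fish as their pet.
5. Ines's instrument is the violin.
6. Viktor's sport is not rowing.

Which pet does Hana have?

hamster

With clues 1–3, cat is impossible for Hana's pet.
With clues 1–6, fish is impossible for Hana's pet.
That leaves hamster.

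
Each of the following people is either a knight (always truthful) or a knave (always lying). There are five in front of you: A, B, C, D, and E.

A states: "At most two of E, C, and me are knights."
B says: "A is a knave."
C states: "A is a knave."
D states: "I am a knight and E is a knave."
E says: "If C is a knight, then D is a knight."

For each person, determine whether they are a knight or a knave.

A: knight, B: knave, C: knave, D: knave, E: knight

Consider A. Suppose A is a knave.
Then A's own statement would have to be false, but it can't be — contradiction.
So A is a knight.
With that fixed, B's statement is false, so B is a knave.
With that fixed, C's statement is false, so C is a knave.
With that fixed, E's statement is true, so E is a knight.
With that fixed, D's statement is false, so D is a knave.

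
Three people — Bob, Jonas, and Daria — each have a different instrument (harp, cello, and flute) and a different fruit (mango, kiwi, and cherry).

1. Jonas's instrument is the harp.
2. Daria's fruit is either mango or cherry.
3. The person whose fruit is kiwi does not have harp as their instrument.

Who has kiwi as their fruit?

With clues 1–2, Daria is impossible for the one with fruit kiwi.
With clues 1–3, Jonas is impossible for the one with fruit kiwi.
That leaves Bob.

Bob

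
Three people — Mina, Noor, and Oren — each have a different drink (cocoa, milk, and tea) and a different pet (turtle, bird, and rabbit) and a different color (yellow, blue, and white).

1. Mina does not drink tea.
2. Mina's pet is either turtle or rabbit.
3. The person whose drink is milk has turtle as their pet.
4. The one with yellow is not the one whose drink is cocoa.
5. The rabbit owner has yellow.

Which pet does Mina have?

turtle

With clues 1–2, bird is impossible for Mina's pet.
With clues 1–5, rabbit is impossible for Mina's pet.
That leaves turtle.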